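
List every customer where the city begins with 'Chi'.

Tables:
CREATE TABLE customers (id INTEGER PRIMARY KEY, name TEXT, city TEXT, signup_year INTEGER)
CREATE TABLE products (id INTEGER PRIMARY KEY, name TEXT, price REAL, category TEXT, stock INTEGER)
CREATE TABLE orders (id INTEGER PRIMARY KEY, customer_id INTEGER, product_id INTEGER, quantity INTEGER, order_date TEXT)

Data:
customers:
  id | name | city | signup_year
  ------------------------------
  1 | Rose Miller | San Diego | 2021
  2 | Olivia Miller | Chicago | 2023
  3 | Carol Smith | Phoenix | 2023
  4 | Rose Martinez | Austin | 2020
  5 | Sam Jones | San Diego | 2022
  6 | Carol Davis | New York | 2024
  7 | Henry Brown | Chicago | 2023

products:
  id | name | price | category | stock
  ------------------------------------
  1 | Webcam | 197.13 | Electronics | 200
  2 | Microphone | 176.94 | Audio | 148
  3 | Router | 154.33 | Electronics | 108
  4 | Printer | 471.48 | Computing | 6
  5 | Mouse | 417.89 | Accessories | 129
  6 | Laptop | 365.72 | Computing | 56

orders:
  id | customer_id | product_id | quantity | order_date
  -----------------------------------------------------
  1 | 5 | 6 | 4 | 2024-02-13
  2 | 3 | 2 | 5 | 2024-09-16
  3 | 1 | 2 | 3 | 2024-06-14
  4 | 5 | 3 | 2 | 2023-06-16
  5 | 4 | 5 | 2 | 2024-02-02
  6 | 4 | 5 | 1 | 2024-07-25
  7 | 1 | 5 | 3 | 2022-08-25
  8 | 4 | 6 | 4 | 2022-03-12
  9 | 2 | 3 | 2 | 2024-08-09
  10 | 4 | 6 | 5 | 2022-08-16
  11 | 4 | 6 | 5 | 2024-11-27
SELECT name, city FROM customers WHERE city LIKE 'Chi%'

Execution result:
name | city
Olivia Miller | Chicago
Henry Brown | Chicago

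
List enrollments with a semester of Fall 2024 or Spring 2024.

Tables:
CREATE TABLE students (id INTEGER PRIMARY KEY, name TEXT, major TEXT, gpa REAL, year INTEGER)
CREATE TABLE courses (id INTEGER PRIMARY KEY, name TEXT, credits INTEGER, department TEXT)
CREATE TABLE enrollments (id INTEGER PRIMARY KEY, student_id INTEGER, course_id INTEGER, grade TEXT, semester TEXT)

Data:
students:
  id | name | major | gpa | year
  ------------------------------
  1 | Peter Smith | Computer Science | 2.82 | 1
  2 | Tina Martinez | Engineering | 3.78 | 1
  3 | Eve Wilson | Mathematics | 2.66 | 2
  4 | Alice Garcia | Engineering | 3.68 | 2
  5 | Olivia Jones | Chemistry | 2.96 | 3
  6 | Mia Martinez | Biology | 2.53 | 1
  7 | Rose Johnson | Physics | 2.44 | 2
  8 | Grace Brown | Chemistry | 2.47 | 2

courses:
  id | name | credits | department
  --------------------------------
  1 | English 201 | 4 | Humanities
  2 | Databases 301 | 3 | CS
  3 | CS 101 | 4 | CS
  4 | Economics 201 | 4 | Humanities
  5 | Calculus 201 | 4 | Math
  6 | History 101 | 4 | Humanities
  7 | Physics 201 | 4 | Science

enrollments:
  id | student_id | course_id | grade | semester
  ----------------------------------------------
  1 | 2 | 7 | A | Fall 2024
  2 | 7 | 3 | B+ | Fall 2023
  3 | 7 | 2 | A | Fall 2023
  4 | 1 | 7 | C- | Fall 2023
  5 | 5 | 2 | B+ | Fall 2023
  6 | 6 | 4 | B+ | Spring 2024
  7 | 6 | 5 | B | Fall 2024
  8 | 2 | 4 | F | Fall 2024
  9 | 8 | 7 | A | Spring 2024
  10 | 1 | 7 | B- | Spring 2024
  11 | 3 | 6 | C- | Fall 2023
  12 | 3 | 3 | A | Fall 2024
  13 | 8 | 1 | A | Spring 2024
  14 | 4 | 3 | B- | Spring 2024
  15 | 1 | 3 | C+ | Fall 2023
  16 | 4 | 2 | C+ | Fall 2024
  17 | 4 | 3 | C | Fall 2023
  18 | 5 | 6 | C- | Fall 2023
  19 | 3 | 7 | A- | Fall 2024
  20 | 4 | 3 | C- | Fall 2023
SELECT id, semester FROM enrollments WHERE semester IN ('Fall 2024', 'Spring 2024')

Execution result:
id | semester
1 | Fall 2024
6 | Spring 2024
7 | Fall 2024
8 | Fall 2024
9 | Spring 2024
10 | Spring 2024
12 | Fall 2024
13 | Spring 2024
14 | Spring 2024
16 | Fall 2024
19 | Fall 2024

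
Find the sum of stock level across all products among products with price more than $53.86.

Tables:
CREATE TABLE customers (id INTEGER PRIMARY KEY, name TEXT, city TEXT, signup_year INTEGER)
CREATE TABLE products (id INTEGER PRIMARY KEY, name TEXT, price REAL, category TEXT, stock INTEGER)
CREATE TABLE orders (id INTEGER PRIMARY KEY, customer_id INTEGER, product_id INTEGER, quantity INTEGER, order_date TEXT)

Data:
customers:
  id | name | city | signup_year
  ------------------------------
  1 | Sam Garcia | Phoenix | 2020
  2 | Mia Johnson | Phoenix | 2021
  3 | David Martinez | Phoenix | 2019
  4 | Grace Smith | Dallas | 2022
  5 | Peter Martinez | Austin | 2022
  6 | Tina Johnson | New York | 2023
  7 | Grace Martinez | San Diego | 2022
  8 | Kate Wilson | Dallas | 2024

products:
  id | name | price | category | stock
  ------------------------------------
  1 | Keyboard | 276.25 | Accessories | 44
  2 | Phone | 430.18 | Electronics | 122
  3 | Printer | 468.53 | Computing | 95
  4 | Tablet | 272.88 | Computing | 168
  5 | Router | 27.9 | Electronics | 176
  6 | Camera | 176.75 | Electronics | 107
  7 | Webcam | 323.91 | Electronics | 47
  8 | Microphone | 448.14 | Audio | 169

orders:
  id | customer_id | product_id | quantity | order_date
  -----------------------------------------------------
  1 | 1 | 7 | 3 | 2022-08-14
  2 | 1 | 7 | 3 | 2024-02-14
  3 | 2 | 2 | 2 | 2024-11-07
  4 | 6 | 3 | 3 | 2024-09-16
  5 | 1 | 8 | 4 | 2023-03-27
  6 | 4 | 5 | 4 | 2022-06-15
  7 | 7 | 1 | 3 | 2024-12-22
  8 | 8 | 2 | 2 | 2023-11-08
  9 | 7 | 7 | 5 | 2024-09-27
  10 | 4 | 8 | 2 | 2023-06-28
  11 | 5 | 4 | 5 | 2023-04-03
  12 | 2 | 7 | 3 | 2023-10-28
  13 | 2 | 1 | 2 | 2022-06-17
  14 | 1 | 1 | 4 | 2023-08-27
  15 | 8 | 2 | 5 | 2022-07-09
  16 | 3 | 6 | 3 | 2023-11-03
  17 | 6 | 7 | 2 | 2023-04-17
SELECT SUM(stock) FROM products WHERE price > 53.86

Execution result:
752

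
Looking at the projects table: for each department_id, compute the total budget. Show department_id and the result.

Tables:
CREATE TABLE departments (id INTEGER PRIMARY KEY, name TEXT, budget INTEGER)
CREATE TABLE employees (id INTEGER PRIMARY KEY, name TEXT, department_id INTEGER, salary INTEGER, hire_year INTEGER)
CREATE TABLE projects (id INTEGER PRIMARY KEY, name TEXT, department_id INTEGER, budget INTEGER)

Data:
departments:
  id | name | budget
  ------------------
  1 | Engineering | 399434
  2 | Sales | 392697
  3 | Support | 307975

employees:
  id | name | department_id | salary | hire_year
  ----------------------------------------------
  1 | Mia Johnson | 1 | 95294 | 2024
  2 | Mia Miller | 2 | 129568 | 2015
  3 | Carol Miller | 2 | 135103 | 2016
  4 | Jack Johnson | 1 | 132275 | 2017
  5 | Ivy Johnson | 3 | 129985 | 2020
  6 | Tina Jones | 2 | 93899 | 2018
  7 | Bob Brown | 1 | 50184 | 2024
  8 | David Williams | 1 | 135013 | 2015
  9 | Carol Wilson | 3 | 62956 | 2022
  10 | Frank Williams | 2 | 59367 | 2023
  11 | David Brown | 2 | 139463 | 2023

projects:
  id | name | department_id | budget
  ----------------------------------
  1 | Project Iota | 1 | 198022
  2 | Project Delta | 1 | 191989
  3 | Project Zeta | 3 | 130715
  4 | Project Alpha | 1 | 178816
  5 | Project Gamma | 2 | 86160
SELECT department_id, SUM(budget) AS sum_budget FROM projects GROUP BY department_id

Execution result:
department_id | sum_budget
1 | 568827
2 | 86160
3 | 130715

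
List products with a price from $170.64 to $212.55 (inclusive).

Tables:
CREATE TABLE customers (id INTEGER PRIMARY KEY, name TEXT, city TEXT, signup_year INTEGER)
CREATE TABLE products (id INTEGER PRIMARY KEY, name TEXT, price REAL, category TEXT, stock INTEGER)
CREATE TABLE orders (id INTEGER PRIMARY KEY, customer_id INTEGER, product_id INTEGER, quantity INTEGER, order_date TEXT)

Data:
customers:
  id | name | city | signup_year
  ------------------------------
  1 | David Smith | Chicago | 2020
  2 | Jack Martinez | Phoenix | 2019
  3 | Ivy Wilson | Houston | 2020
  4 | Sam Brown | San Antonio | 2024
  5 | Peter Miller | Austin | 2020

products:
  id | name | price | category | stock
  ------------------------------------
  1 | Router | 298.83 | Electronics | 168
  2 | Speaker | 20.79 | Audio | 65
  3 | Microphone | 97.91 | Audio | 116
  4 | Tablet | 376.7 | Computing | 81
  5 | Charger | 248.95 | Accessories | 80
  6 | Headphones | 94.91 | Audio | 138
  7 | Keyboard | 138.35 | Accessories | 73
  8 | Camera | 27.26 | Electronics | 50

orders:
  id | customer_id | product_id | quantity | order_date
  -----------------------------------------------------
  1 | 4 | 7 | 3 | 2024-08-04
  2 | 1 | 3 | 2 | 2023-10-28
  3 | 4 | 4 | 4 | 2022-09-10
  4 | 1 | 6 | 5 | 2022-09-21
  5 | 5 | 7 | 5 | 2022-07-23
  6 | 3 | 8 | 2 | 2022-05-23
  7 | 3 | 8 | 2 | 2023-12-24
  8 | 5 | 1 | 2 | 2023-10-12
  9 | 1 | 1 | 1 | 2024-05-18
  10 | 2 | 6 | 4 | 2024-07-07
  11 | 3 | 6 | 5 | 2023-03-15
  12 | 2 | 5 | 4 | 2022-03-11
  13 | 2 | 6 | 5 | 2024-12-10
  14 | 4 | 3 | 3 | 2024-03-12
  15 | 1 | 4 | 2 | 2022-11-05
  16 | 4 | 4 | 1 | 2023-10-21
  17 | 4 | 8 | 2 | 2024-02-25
SELECT name, price FROM products WHERE price BETWEEN 170.64 AND 212.55

Execution result:
(no rows)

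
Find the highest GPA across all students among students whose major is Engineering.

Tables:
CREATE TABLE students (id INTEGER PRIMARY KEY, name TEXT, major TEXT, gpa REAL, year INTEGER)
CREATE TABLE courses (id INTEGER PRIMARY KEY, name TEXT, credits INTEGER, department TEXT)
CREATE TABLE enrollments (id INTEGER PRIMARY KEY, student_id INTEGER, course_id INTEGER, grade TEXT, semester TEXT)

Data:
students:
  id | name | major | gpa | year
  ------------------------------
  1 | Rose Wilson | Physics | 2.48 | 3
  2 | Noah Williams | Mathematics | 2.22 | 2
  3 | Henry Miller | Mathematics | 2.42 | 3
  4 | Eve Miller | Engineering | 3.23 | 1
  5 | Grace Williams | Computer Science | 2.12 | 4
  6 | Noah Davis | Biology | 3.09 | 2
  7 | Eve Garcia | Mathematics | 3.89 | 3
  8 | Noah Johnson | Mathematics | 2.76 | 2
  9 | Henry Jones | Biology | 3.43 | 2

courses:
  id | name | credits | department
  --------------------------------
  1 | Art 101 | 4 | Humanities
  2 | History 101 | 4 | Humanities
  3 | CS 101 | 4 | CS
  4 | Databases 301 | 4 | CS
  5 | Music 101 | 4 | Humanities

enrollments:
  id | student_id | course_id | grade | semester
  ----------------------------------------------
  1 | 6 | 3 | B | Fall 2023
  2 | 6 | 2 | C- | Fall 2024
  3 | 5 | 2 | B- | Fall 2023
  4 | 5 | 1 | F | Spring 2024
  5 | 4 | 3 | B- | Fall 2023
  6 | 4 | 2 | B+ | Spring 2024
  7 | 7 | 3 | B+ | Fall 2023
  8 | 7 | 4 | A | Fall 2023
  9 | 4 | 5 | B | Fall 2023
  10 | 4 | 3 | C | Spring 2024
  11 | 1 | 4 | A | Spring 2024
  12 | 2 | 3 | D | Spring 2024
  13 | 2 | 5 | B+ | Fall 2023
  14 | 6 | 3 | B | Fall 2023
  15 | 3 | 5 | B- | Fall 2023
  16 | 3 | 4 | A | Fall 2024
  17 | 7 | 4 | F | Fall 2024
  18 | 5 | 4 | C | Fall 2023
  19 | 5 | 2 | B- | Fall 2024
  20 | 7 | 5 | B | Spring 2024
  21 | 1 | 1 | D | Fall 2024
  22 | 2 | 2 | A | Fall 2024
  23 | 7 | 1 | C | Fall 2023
SELECT MAX(gpa) FROM students WHERE major = 'Engineering'

Execution result:
3.23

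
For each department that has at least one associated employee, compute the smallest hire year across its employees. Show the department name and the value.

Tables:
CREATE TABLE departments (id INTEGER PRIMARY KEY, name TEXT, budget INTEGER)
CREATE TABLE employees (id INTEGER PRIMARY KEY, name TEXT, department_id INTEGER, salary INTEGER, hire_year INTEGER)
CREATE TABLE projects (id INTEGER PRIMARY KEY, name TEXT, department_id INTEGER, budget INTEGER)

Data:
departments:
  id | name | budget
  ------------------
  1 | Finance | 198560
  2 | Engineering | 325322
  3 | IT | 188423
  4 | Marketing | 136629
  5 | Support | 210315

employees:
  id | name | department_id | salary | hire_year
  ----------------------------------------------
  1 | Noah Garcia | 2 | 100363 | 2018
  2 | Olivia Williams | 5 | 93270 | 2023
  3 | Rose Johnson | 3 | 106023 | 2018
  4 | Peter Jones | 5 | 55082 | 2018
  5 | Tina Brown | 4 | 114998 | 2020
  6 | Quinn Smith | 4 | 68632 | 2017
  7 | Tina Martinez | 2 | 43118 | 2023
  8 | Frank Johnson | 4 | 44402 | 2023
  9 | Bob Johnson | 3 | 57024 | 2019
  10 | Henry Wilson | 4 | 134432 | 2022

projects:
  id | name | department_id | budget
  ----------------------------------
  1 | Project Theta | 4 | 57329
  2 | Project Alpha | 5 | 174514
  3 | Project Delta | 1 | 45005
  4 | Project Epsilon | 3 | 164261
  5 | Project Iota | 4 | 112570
SELECT p.name, MIN(c.hire_year) AS min_hire_year FROM employees c JOIN departments p ON c.department_id = p.id GROUP BY p.id, p.name

Execution result:
name | min_hire_year
Engineering | 2018
IT | 2018
Marketing | 2017
Support | 2018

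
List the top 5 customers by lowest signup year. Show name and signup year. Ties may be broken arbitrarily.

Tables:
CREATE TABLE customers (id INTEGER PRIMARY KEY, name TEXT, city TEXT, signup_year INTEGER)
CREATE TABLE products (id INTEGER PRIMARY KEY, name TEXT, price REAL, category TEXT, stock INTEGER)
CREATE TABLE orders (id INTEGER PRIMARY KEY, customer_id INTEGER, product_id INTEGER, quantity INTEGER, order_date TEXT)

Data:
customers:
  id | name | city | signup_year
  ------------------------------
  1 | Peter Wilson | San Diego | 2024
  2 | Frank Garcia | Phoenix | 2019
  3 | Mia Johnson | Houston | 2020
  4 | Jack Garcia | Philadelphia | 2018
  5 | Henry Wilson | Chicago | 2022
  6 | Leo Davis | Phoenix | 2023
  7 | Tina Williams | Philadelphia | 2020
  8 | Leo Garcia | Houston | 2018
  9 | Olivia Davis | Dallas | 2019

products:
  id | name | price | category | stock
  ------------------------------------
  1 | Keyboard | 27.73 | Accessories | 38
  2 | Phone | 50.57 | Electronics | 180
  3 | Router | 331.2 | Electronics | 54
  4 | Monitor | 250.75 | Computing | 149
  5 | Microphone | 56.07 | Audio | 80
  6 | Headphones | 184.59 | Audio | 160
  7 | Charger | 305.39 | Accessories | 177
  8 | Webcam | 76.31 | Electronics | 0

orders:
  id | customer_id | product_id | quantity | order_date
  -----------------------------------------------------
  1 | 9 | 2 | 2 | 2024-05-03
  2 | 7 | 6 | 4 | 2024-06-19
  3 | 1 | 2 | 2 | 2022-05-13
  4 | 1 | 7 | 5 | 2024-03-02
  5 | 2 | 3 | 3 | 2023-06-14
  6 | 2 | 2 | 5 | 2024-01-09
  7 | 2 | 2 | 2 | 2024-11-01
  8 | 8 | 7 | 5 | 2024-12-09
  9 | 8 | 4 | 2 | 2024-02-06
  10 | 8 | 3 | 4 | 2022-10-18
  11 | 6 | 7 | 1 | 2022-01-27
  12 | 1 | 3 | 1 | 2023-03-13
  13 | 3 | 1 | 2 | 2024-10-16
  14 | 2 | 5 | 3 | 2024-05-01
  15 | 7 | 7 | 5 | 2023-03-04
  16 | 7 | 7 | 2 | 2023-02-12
SELECT name, signup_year FROM customers ORDER BY signup_year ASC LIMIT 5

Execution result:
name | signup_year
Jack Garcia | 2018
Leo Garcia | 2018
Frank Garcia | 2019
Olivia Davis | 2019
Mia Johnson | 2020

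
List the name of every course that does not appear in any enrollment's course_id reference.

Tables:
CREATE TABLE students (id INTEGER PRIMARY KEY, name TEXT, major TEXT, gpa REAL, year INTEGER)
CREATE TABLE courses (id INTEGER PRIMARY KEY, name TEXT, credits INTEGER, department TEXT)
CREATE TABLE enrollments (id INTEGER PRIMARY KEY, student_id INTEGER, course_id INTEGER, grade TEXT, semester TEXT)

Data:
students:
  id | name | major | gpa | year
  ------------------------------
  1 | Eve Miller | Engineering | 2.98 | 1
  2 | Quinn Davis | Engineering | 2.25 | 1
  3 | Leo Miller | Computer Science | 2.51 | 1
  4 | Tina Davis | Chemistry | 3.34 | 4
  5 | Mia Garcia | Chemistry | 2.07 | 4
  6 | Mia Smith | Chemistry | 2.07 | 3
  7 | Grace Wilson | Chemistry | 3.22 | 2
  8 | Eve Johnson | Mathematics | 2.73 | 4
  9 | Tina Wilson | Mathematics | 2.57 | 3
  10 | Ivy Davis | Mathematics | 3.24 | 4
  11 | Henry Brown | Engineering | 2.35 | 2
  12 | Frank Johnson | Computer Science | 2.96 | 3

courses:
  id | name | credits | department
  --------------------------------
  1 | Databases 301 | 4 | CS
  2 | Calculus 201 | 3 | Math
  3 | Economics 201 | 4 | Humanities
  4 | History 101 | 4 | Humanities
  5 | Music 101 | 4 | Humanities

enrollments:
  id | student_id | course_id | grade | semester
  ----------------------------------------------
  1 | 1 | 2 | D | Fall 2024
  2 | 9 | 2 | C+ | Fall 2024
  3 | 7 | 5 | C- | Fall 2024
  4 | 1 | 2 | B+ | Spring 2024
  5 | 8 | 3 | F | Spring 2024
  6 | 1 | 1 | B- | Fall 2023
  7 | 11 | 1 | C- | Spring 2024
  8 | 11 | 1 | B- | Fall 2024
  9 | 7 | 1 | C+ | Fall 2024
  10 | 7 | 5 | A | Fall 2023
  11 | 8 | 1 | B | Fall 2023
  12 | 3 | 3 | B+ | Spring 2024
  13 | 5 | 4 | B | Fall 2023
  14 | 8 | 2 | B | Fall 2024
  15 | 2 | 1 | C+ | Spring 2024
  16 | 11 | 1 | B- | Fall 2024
SELECT p.name FROM courses p LEFT JOIN enrollments c ON c.course_id = p.id WHERE c.id IS NULL

Execution result:
(no rows)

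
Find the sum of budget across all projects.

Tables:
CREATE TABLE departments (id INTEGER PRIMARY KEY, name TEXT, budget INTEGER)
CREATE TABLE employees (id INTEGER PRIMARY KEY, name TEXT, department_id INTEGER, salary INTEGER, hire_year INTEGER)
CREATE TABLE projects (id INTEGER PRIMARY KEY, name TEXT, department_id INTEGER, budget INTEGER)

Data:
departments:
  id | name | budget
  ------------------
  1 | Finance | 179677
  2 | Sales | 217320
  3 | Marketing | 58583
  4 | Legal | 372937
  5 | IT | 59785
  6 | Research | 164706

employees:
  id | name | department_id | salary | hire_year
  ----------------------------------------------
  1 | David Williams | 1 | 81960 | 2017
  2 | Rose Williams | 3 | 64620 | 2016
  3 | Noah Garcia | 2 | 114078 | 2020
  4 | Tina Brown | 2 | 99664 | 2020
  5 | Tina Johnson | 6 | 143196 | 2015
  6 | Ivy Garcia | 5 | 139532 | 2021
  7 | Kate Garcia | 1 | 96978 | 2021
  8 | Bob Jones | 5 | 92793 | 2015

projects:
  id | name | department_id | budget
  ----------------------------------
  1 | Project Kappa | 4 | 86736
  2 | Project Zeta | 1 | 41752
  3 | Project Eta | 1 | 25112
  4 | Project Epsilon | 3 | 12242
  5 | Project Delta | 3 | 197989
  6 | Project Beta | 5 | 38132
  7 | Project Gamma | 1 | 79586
SELECT SUM(budget) FROM projects

Execution result:
481549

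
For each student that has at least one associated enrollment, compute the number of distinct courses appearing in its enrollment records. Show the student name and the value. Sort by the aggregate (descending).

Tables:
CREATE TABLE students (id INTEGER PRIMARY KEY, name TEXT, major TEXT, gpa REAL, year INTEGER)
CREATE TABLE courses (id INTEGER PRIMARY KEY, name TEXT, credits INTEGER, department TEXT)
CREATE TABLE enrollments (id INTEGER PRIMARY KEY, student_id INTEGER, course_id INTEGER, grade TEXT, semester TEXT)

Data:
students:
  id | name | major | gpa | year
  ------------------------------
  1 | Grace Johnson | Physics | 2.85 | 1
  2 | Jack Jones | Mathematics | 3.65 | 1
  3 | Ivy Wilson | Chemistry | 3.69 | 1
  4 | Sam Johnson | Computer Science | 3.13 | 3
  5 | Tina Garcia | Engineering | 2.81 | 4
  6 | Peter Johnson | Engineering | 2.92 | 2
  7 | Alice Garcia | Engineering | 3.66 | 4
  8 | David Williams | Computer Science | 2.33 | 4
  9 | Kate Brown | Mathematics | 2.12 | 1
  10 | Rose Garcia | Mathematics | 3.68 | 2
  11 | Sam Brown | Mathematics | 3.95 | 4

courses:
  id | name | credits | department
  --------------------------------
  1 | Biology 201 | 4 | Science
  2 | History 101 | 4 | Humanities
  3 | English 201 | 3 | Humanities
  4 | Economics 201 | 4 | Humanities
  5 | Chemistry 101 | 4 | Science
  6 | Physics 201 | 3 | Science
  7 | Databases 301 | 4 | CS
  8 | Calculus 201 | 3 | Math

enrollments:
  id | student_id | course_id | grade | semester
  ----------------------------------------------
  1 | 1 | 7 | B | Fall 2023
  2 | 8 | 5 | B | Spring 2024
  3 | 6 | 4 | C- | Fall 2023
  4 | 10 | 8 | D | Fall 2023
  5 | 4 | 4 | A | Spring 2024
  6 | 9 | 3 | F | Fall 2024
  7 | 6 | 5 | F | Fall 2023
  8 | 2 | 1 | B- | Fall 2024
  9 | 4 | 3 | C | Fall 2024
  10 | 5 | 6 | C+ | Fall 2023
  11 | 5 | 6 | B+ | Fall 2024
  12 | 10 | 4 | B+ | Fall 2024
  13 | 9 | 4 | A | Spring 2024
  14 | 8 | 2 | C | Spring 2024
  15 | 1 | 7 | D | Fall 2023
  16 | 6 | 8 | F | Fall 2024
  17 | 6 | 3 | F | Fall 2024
SELECT p.name, COUNT(DISTINCT c.course_id) AS distinct_course_count FROM enrollments c JOIN students p ON c.student_id = p.id GROUP BY p.id, p.name ORDER BY distinct_course_count DESC

Execution result:
name | distinct_course_count
Peter Johnson | 4
Sam Johnson | 2
David Williams | 2
Kate Brown | 2
Rose Garcia | 2
Grace Johnson | 1
Jack Jones | 1
Tina Garcia | 1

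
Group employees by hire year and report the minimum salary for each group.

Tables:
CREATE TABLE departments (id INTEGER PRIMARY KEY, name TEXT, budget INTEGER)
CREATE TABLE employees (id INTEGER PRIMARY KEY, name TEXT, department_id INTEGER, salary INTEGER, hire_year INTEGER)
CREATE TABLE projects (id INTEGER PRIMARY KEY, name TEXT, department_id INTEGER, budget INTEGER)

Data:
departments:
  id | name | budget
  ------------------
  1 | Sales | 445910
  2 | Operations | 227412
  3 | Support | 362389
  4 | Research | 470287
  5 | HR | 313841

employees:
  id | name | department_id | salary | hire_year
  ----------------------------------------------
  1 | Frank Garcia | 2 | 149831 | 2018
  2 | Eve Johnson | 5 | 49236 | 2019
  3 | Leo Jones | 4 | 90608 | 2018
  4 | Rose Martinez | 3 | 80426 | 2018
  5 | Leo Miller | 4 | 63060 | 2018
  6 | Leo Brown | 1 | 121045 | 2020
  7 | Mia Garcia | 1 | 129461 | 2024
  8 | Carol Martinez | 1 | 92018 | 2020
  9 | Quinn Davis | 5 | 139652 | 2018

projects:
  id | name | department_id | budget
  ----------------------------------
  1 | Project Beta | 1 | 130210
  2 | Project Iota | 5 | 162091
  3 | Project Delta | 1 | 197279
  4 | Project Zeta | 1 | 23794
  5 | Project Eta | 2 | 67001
SELECT hire_year, MIN(salary) AS min_salary FROM employees GROUP BY hire_year

Execution result:
hire_year | min_salary
2018 | 63060
2019 | 49236
2020 | 92018
2024 | 129461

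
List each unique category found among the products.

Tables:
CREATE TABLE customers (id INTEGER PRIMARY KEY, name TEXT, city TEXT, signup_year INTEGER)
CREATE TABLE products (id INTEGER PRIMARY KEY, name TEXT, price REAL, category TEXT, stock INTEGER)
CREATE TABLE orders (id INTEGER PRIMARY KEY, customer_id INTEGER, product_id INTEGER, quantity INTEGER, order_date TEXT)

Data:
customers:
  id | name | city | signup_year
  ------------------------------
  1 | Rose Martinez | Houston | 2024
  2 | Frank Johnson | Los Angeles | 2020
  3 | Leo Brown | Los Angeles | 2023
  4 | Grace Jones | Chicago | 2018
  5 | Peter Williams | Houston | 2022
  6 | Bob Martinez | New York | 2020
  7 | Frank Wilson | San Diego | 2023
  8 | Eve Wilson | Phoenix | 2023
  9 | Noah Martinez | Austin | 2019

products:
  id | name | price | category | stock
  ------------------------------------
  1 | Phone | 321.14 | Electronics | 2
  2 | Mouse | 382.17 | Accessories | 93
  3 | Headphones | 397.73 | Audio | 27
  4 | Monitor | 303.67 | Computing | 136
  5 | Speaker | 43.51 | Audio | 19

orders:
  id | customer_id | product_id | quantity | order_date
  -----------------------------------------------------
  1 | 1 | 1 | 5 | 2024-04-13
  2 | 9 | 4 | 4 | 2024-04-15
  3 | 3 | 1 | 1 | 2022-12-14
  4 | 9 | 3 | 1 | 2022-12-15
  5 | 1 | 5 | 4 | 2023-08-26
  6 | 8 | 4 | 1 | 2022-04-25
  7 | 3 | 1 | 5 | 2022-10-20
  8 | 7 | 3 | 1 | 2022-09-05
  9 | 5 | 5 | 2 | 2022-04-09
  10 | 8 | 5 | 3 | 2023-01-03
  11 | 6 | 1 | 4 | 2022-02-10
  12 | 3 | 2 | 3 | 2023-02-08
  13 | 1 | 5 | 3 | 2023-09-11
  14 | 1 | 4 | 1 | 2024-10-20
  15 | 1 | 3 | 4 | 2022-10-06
SELECT DISTINCT category FROM products

Execution result:
category
Electronics
Accessories
Audio
Computing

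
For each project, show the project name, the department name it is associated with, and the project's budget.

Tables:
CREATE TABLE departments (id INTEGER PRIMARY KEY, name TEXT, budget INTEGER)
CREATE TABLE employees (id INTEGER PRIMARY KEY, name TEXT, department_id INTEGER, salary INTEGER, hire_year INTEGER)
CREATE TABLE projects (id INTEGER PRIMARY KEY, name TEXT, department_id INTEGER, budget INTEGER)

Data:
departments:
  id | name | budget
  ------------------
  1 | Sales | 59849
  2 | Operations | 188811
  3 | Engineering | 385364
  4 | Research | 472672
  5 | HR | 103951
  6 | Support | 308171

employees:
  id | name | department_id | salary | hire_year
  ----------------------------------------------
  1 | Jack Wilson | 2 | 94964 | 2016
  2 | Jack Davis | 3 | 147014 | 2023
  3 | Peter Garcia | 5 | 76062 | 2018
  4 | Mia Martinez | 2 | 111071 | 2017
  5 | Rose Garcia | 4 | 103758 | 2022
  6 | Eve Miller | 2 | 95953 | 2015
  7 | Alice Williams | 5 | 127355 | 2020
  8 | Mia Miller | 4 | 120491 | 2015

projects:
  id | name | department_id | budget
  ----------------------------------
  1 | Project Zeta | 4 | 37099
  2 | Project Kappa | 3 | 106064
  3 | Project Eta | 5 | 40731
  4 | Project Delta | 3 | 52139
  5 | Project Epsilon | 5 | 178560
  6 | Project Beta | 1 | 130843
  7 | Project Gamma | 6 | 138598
SELECT c.name, p.name AS department, c.budget FROM projects c JOIN departments p ON c.department_id = p.id

Execution result:
name | department | budget
Project Zeta | Research | 37099
Project Kappa | Engineering | 106064
Project Eta | HR | 40731
Project Delta | Engineering | 52139
Project Epsilon | HR | 178560
Project Beta | Sales | 130843
Project Gamma | Support | 138598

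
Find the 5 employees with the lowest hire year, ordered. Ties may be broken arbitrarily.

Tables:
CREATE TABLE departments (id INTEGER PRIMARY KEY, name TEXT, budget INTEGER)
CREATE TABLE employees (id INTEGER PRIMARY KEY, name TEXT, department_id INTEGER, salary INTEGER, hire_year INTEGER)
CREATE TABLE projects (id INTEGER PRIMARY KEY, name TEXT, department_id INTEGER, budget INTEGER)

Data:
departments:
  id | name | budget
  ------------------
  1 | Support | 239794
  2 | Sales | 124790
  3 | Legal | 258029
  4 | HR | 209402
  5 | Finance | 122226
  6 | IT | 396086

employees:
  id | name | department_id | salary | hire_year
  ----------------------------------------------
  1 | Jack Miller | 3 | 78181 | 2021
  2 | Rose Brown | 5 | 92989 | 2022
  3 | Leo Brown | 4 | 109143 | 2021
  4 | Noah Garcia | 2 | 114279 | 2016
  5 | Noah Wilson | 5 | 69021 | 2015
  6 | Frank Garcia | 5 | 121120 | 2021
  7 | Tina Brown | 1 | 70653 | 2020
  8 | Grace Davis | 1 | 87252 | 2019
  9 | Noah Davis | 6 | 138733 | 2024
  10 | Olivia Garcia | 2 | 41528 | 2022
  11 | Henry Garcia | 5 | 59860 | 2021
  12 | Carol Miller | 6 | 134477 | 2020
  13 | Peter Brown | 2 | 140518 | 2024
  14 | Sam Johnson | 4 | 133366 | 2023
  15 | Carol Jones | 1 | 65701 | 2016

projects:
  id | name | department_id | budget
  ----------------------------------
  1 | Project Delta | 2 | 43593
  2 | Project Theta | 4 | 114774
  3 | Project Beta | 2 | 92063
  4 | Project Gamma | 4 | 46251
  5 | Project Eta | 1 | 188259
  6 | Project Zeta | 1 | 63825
SELECT name, hire_year FROM employees ORDER BY hire_year ASC LIMIT 5

Execution result:
name | hire_year
Noah Wilson | 2015
Noah Garcia | 2016
Carol Jones | 2016
Grace Davis | 2019
Tina Brown | 2020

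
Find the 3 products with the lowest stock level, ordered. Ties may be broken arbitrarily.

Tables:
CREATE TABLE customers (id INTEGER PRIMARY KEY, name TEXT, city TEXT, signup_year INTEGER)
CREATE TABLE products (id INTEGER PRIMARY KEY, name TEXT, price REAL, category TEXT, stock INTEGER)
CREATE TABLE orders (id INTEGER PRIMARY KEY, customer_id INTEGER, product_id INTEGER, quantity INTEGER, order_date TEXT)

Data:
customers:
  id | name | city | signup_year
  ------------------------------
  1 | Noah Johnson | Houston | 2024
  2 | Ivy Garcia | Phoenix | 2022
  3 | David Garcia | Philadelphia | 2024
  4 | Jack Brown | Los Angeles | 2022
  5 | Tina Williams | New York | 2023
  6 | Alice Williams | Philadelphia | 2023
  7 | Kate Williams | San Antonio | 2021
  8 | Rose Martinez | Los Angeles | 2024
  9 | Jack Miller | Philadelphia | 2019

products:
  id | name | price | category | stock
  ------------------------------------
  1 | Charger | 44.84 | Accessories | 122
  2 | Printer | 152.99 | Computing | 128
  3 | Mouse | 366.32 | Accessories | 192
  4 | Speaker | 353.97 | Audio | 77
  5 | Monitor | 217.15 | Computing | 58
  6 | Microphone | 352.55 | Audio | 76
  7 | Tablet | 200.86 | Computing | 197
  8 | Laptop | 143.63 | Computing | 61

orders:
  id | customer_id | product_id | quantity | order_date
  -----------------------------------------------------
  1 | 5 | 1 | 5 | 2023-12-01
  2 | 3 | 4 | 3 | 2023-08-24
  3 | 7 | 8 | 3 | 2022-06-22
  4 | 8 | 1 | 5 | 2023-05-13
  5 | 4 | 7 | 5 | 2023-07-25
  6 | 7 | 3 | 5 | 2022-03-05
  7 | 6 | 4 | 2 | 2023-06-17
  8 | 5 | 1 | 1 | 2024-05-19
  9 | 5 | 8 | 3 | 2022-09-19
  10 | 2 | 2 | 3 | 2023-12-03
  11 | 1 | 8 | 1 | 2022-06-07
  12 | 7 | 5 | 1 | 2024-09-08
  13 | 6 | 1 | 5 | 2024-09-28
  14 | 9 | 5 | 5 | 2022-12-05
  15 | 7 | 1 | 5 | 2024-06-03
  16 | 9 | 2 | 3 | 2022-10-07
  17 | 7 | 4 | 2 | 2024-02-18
SELECT name, stock FROM products ORDER BY stock ASC LIMIT 3

Execution result:
name | stock
Monitor | 58
Laptop | 61
Microphone | 76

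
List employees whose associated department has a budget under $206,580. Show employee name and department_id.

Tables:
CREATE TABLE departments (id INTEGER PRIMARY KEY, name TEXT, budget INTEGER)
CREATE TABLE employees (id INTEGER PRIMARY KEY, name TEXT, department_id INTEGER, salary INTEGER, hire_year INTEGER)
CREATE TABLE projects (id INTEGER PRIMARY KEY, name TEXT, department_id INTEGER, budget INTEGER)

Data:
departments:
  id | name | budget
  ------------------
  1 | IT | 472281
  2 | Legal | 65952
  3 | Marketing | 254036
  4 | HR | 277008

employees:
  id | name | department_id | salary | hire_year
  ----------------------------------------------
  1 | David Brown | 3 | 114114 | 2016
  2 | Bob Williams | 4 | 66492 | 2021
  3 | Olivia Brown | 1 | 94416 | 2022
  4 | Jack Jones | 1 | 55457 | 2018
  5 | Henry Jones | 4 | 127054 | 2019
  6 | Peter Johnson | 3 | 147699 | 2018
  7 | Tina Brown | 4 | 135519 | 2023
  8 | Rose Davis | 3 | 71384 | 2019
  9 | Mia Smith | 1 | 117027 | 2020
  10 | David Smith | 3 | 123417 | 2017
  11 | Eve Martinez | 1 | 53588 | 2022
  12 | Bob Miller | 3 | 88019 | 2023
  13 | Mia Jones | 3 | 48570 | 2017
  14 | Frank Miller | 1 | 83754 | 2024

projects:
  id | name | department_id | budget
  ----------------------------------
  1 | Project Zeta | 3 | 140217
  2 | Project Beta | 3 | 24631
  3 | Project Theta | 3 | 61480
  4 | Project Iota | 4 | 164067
SELECT name, department_id FROM employees WHERE department_id IN (SELECT id FROM departments WHERE budget < 206580)

Execution result:
(no rows)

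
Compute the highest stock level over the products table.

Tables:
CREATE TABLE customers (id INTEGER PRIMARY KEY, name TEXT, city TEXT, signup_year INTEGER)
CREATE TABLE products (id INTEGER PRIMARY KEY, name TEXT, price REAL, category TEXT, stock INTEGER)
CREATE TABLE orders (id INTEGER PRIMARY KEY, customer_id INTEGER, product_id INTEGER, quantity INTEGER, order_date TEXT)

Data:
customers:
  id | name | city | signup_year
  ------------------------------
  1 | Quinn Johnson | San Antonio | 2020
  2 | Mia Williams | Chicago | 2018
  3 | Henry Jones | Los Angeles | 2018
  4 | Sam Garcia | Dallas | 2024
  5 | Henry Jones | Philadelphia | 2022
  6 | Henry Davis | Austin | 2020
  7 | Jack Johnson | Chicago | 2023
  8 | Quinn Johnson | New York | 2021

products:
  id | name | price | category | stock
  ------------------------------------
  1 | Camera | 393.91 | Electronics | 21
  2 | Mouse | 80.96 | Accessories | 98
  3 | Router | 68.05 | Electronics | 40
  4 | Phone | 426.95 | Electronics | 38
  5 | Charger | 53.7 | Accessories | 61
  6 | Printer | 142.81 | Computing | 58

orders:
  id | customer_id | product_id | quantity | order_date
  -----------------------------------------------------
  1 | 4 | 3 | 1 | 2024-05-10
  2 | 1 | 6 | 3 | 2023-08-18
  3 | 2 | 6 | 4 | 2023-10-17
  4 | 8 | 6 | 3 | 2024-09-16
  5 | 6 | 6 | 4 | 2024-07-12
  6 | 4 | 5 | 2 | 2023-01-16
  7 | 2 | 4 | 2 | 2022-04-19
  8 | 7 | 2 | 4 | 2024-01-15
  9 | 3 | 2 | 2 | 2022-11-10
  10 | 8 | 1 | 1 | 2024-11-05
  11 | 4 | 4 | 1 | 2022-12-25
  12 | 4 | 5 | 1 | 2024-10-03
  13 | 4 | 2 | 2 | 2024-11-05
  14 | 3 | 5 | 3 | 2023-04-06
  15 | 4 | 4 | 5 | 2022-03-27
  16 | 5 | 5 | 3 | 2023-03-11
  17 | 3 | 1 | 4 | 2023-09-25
SELECT MAX(stock) FROM products

Execution result:
98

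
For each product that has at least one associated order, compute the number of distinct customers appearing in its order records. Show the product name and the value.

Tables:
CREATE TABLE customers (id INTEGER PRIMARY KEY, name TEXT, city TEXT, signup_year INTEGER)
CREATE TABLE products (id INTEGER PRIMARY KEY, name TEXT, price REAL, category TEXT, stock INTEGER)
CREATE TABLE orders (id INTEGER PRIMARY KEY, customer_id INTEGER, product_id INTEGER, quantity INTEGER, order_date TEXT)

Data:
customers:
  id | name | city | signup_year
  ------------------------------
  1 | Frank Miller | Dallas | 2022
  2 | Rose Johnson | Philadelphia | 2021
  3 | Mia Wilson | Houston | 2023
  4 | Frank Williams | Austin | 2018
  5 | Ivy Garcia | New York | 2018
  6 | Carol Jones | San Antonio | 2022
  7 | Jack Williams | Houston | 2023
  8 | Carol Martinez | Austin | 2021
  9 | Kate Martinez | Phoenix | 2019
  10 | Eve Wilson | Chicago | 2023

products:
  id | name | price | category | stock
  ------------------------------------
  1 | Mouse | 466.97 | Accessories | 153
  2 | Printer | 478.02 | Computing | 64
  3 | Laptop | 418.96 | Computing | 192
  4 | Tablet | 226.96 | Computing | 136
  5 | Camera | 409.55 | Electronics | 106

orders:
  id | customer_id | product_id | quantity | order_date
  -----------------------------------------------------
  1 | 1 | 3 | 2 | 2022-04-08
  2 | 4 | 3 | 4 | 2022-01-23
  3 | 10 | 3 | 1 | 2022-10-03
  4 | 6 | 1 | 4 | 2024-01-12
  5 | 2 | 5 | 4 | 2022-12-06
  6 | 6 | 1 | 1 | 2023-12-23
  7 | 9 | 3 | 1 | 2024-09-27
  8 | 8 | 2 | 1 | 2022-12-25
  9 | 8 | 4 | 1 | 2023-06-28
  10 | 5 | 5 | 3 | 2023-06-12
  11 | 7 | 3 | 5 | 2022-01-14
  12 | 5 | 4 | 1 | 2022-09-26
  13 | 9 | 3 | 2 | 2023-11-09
SELECT p.name, COUNT(DISTINCT c.customer_id) AS distinct_customer_count FROM orders c JOIN products p ON c.product_id = p.id GROUP BY p.id, p.name

Execution result:
name | distinct_customer_count
Mouse | 1
Printer | 1
Laptop | 5
Tablet | 2
Camera | 2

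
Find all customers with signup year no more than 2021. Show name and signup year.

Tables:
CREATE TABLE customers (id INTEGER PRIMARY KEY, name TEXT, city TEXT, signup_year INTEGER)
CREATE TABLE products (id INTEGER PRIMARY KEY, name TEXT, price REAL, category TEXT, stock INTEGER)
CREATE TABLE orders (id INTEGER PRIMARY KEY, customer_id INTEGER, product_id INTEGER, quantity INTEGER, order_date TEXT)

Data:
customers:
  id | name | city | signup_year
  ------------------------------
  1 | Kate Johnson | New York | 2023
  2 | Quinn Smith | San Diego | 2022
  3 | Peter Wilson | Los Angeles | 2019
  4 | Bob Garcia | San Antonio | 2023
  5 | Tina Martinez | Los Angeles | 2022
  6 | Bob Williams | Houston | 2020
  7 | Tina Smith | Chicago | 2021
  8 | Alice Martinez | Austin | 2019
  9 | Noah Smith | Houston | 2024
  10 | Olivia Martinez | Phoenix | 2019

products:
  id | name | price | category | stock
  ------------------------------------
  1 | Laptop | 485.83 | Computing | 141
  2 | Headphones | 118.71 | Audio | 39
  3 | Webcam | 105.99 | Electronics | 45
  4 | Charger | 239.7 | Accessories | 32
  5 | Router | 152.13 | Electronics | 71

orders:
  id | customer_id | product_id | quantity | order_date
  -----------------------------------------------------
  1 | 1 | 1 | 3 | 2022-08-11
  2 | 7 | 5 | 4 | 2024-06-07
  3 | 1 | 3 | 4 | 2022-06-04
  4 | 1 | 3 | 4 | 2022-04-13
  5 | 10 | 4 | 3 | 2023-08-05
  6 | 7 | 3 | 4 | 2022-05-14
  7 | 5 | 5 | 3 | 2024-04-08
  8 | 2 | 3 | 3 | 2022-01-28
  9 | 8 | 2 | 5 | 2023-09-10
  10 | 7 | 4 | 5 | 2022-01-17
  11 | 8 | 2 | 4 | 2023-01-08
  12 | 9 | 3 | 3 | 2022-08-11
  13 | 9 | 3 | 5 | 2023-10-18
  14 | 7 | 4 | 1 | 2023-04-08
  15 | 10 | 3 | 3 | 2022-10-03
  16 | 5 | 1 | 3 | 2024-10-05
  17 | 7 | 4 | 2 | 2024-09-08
SELECT name, signup_year FROM customers WHERE signup_year <= 2021

Execution result:
name | signup_year
Peter Wilson | 2019
Bob Williams | 2020
Tina Smith | 2021
Alice Martinez | 2019
Olivia Martinez | 2019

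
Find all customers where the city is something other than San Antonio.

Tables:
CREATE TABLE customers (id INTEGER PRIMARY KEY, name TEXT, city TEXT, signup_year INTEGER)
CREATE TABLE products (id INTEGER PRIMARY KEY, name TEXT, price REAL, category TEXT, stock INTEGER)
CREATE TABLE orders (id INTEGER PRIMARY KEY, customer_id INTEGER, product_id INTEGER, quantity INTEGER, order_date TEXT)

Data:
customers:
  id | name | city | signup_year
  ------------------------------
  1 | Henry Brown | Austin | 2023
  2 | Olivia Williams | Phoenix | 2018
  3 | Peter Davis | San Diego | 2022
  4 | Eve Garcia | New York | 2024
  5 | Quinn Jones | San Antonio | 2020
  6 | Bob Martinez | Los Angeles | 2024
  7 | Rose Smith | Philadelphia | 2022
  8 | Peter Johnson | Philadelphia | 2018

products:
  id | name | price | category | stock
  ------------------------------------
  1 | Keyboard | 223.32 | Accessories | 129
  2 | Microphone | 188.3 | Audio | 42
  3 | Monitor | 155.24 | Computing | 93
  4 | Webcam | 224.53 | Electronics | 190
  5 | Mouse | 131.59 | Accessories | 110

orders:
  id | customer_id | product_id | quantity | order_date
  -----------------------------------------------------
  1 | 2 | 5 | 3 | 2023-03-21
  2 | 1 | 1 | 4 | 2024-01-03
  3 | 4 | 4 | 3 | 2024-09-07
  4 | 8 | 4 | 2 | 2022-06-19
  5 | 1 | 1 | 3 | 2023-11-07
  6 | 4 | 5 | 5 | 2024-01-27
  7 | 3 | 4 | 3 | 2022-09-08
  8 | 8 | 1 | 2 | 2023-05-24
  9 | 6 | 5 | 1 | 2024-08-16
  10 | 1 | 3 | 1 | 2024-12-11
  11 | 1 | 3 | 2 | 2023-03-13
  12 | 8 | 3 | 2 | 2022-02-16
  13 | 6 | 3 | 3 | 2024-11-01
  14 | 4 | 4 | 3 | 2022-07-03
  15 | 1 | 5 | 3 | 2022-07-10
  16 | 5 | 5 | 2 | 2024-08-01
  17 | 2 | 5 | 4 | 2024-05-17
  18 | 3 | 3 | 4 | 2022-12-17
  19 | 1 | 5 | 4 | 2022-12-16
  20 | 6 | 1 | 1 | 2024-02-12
SELECT name, city FROM customers WHERE city <> 'San Antonio'

Execution result:
name | city
Henry Brown | Austin
Olivia Williams | Phoenix
Peter Davis | San Diego
Eve Garcia | New York
Bob Martinez | Los Angeles
Rose Smith | Philadelphia
Peter Johnson | Philadelphia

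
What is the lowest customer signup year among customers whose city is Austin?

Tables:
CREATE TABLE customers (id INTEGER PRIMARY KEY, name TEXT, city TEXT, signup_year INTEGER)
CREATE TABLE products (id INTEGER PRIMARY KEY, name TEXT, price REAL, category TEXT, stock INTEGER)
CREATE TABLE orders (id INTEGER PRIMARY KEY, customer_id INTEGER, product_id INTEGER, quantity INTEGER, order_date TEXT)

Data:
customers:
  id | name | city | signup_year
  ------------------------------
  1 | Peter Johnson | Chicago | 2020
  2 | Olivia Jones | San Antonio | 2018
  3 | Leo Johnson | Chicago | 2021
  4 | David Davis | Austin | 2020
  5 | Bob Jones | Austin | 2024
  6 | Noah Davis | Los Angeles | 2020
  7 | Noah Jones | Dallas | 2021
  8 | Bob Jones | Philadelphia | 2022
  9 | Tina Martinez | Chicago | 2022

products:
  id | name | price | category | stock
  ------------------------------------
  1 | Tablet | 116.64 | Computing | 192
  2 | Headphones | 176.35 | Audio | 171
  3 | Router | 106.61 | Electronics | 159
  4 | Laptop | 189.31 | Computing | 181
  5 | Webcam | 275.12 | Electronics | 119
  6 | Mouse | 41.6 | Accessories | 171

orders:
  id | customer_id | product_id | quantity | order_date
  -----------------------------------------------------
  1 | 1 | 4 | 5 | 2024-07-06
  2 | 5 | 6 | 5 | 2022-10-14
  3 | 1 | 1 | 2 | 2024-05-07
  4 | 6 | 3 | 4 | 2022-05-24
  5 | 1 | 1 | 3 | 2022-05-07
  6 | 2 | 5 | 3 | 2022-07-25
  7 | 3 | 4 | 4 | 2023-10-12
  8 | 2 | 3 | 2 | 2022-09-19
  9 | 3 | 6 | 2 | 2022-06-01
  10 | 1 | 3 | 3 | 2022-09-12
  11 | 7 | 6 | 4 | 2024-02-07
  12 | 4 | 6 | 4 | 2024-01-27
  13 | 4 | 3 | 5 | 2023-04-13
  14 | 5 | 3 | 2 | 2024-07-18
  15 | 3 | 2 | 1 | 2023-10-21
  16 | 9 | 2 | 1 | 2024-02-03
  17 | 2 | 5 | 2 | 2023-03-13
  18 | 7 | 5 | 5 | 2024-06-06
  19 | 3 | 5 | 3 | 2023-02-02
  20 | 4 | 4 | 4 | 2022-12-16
SELECT MIN(signup_year) FROM customers WHERE city = 'Austin'

Execution result:
2020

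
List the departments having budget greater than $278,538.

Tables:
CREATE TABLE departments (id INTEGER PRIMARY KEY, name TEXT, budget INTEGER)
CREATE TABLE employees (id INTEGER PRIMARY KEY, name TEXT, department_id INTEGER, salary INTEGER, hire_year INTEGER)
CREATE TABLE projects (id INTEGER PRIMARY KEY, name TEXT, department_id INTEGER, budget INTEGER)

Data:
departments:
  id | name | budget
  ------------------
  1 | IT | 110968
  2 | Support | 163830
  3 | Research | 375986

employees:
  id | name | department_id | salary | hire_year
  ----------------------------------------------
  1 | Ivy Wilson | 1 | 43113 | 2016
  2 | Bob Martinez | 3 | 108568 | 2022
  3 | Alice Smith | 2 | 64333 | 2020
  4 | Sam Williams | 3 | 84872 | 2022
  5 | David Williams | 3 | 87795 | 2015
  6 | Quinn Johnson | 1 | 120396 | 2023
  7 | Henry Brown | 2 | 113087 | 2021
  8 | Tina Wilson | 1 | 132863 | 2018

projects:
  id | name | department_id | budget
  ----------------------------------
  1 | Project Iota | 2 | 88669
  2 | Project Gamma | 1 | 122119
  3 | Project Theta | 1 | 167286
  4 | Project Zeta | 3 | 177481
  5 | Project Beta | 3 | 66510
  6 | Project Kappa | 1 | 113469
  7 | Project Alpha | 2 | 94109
SELECT name, budget FROM departments WHERE budget > 278538

Execution result:
name | budget
Research | 375986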